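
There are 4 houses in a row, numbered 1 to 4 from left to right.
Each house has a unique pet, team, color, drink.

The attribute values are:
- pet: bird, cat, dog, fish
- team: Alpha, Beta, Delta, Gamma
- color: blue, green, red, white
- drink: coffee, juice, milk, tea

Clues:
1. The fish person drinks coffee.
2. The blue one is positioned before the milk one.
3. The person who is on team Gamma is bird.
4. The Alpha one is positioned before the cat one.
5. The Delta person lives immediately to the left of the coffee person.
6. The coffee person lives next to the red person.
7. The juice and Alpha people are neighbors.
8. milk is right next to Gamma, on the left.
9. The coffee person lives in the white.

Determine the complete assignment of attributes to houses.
Solution:

House | Pet | Team | Color | Drink
----------------------------------
  1   | dog | Delta | blue | juice
  2   | fish | Alpha | white | coffee
  3   | cat | Beta | red | milk
  4   | bird | Gamma | green | tea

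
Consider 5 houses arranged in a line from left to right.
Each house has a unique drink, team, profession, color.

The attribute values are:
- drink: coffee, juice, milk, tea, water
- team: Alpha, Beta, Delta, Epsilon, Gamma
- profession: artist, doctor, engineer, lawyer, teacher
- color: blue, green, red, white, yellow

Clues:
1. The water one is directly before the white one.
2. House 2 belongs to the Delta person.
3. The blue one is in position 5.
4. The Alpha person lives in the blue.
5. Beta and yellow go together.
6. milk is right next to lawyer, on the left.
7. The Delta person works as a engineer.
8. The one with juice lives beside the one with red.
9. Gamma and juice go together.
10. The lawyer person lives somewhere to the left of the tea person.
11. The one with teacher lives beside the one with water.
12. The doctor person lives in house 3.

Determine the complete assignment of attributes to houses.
Solution:

House | Drink | Team | Profession | Color
-----------------------------------------
  1   | juice | Gamma | teacher | green
  2   | water | Delta | engineer | red
  3   | milk | Epsilon | doctor | white
  4   | coffee | Beta | lawyer | yellow
  5   | tea | Alpha | artist | blue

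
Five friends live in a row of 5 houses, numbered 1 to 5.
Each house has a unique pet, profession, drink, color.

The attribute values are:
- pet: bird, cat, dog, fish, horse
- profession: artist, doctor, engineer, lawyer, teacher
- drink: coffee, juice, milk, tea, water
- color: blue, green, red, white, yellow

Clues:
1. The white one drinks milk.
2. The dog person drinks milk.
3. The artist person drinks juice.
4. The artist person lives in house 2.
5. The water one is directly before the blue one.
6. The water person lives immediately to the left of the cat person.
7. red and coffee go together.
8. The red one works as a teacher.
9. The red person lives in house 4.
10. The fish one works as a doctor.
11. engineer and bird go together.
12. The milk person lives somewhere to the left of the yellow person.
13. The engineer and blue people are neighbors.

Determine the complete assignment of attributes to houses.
Solution:

House | Pet | Profession | Drink | Color
----------------------------------------
  1   | bird | engineer | water | green
  2   | cat | artist | juice | blue
  3   | dog | lawyer | milk | white
  4   | horse | teacher | coffee | red
  5   | fish | doctor | tea | yellow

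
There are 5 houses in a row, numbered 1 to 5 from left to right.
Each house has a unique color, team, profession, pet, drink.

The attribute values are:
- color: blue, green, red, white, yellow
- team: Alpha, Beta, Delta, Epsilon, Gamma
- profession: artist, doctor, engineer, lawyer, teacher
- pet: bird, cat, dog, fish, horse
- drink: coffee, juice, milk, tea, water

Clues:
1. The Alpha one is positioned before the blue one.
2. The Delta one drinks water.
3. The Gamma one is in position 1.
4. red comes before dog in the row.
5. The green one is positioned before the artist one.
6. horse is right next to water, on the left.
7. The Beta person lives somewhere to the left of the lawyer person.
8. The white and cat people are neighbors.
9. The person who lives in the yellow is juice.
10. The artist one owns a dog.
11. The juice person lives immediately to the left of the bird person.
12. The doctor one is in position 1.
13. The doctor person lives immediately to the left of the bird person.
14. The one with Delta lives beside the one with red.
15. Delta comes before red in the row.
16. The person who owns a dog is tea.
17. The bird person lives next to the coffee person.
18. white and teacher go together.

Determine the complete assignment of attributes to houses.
Solution:

House | Color | Team | Profession | Pet | Drink
-----------------------------------------------
  1   | yellow | Gamma | doctor | horse | juice
  2   | white | Delta | teacher | bird | water
  3   | red | Beta | engineer | cat | coffee
  4   | green | Alpha | lawyer | fish | milk
  5   | blue | Epsilon | artist | dog | tea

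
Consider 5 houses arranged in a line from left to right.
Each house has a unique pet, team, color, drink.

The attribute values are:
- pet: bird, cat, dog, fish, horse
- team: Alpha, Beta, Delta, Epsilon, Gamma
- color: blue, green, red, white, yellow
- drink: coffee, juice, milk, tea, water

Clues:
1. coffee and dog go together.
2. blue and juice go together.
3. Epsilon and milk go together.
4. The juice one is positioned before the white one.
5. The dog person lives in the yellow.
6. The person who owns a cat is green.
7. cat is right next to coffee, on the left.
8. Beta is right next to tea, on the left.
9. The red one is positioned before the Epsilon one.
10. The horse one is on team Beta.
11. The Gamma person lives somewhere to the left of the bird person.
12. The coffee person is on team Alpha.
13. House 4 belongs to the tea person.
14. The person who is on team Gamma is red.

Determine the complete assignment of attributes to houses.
Solution:

House | Pet | Team | Color | Drink
----------------------------------
  1   | cat | Delta | green | water
  2   | dog | Alpha | yellow | coffee
  3   | horse | Beta | blue | juice
  4   | fish | Gamma | red | tea
  5   | bird | Epsilon | white | milk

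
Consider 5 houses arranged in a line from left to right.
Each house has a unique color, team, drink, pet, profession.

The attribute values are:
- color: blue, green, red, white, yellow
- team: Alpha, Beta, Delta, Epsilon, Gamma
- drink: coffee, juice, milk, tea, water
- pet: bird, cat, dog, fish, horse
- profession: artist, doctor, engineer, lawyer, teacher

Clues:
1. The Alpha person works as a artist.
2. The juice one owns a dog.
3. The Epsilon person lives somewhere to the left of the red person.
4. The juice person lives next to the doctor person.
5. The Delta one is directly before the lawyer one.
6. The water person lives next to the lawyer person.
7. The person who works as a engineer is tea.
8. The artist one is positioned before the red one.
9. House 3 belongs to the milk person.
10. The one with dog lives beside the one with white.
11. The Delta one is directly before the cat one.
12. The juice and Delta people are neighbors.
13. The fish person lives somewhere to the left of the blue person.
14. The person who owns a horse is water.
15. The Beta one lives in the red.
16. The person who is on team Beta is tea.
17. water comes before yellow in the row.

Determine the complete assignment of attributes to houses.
Solution:

House | Color | Team | Drink | Pet | Profession
-----------------------------------------------
  1   | green | Alpha | juice | dog | artist
  2   | white | Delta | water | horse | doctor
  3   | yellow | Epsilon | milk | cat | lawyer
  4   | red | Beta | tea | fish | engineer
  5   | blue | Gamma | coffee | bird | teacher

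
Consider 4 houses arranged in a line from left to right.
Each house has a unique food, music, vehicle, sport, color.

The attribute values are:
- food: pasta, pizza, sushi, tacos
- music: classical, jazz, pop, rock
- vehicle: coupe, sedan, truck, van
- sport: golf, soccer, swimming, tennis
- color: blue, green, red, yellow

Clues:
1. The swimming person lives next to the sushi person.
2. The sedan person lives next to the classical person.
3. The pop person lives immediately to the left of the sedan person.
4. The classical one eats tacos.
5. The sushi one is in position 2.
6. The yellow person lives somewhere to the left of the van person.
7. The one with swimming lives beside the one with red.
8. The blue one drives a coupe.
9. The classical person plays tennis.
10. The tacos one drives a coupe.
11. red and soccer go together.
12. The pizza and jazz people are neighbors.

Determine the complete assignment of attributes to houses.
Solution:

House | Food | Music | Vehicle | Sport | Color
----------------------------------------------
  1   | pizza | pop | truck | swimming | yellow
  2   | sushi | jazz | sedan | soccer | red
  3   | tacos | classical | coupe | tennis | blue
  4   | pasta | rock | van | golf | green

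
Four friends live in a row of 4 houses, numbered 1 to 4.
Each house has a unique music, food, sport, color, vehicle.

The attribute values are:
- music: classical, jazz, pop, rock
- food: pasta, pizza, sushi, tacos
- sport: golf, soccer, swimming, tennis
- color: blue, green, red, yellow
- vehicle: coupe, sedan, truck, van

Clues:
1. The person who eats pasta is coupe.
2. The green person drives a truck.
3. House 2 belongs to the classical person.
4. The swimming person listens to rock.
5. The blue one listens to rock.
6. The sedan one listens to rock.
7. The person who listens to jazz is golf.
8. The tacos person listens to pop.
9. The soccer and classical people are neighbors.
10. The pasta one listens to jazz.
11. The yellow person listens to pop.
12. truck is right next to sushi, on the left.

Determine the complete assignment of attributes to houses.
Solution:

House | Music | Food | Sport | Color | Vehicle
----------------------------------------------
  1   | pop | tacos | soccer | yellow | van
  2   | classical | pizza | tennis | green | truck
  3   | rock | sushi | swimming | blue | sedan
  4   | jazz | pasta | golf | red | coupe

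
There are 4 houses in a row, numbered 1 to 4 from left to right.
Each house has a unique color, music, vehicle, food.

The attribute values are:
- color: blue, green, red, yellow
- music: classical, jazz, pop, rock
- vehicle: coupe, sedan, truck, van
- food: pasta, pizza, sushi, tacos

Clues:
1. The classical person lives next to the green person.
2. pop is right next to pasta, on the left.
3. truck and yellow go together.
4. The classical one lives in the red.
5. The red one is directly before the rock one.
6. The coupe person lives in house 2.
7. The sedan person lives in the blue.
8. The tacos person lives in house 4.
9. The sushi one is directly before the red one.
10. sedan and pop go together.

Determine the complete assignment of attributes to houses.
Solution:

House | Color | Music | Vehicle | Food
--------------------------------------
  1   | blue | pop | sedan | sushi
  2   | red | classical | coupe | pasta
  3   | green | rock | van | pizza
  4   | yellow | jazz | truck | tacos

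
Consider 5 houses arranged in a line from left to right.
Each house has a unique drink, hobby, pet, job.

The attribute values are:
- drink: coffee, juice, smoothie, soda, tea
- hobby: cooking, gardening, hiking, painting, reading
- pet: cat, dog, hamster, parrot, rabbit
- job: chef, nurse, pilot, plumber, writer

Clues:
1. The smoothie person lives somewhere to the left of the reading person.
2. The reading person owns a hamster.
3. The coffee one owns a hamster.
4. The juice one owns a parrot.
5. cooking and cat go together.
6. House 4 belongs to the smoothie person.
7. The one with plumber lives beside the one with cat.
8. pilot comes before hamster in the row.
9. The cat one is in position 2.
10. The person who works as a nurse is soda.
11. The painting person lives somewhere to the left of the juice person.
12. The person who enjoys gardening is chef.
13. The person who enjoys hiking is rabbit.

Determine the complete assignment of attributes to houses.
Solution:

House | Drink | Hobby | Pet | Job
---------------------------------
  1   | tea | painting | dog | plumber
  2   | soda | cooking | cat | nurse
  3   | juice | gardening | parrot | chef
  4   | smoothie | hiking | rabbit | pilot
  5   | coffee | reading | hamster | writer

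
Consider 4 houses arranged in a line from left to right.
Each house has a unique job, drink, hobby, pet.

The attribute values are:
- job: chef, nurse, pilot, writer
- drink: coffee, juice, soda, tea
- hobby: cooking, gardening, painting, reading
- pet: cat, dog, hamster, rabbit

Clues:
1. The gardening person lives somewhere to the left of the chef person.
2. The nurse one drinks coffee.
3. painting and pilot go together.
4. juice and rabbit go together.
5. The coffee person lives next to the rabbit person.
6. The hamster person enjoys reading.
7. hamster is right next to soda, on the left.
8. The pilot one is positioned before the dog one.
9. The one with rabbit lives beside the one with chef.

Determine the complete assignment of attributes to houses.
Solution:

House | Job | Drink | Hobby | Pet
---------------------------------
  1   | nurse | coffee | gardening | cat
  2   | pilot | juice | painting | rabbit
  3   | chef | tea | reading | hamster
  4   | writer | soda | cooking | dog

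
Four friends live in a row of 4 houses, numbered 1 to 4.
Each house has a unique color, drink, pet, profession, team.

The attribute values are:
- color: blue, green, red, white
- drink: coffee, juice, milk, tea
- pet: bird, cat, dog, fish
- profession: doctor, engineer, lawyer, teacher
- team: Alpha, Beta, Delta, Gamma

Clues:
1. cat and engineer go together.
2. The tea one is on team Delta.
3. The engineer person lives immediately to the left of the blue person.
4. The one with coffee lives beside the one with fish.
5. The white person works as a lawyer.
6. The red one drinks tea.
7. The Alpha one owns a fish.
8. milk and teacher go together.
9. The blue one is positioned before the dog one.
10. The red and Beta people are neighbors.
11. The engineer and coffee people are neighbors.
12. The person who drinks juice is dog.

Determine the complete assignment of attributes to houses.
Solution:

House | Color | Drink | Pet | Profession | Team
-----------------------------------------------
  1   | red | tea | cat | engineer | Delta
  2   | blue | coffee | bird | doctor | Beta
  3   | green | milk | fish | teacher | Alpha
  4   | white | juice | dog | lawyer | Gamma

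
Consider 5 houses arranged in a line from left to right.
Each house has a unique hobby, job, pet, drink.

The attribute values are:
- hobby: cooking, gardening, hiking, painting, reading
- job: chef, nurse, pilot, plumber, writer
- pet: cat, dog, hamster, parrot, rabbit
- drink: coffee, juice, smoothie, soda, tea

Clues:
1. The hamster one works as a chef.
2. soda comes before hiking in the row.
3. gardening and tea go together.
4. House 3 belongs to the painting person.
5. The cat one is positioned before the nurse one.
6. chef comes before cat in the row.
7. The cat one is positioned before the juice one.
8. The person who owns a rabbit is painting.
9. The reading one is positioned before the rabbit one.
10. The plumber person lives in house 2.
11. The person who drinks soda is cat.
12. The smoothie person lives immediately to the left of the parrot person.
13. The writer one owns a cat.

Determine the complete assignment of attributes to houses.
Solution:

House | Hobby | Job | Pet | Drink
---------------------------------
  1   | reading | chef | hamster | smoothie
  2   | gardening | plumber | parrot | tea
  3   | painting | pilot | rabbit | coffee
  4   | cooking | writer | cat | soda
  5   | hiking | nurse | dog | juice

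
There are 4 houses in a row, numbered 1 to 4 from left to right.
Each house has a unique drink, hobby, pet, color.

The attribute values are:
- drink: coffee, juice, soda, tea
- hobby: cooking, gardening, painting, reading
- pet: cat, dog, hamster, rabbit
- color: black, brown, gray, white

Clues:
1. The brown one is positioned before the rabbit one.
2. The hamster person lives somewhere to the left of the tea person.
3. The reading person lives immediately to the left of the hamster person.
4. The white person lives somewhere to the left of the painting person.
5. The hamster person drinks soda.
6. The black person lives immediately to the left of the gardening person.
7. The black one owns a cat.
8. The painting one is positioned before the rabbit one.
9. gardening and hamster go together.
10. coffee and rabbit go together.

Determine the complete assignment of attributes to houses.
Solution:

House | Drink | Hobby | Pet | Color
-----------------------------------
  1   | juice | reading | cat | black
  2   | soda | gardening | hamster | white
  3   | tea | painting | dog | brown
  4   | coffee | cooking | rabbit | gray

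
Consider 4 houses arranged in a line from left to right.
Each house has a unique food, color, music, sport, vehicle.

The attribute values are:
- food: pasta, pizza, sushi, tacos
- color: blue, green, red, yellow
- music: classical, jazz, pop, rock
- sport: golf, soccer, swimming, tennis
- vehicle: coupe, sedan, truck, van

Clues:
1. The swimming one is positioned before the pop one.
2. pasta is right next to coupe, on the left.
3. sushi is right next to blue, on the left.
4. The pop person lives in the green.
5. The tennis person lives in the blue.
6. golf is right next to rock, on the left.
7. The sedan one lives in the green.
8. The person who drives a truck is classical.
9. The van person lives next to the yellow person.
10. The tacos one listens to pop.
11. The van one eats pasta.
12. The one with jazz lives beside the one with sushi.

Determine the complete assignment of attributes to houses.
Solution:

House | Food | Color | Music | Sport | Vehicle
----------------------------------------------
  1   | pasta | red | jazz | golf | van
  2   | sushi | yellow | rock | swimming | coupe
  3   | pizza | blue | classical | tennis | truck
  4   | tacos | green | pop | soccer | sedan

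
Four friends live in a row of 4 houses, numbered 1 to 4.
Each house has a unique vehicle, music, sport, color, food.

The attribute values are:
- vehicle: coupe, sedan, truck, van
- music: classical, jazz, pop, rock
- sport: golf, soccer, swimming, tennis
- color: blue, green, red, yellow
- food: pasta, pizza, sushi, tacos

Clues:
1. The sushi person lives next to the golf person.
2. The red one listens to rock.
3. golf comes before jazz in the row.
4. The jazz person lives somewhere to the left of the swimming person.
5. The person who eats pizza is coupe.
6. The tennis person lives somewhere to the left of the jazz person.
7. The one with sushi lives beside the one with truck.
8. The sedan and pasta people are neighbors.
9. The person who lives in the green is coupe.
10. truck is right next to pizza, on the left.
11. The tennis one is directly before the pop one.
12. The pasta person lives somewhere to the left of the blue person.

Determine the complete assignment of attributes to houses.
Solution:

House | Vehicle | Music | Sport | Color | Food
----------------------------------------------
  1   | sedan | rock | tennis | red | sushi
  2   | truck | pop | golf | yellow | pasta
  3   | coupe | jazz | soccer | green | pizza
  4   | van | classical | swimming | blue | tacos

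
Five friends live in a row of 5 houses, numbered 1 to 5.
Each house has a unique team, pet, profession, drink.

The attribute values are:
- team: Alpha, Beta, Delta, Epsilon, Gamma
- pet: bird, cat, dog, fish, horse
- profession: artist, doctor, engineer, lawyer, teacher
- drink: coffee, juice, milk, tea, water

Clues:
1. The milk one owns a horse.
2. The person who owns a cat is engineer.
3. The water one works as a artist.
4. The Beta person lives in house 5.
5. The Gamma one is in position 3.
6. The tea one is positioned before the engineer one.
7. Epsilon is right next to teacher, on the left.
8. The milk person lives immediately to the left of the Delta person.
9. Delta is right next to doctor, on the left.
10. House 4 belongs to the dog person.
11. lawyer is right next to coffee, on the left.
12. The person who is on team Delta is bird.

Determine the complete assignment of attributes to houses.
Solution:

House | Team | Pet | Profession | Drink
---------------------------------------
  1   | Epsilon | horse | lawyer | milk
  2   | Delta | bird | teacher | coffee
  3   | Gamma | fish | doctor | tea
  4   | Alpha | dog | artist | water
  5   | Beta | cat | engineer | juice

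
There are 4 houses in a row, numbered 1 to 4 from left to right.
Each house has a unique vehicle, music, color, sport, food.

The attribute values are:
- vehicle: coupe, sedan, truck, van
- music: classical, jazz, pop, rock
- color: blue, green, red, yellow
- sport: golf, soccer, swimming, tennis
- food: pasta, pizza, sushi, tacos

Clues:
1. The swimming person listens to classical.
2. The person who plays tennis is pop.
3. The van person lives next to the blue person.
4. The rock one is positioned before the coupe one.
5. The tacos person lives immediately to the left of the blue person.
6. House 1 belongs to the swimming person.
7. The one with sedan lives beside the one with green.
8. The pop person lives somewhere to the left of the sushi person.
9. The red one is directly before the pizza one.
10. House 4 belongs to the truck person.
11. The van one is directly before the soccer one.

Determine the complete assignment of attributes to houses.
Solution:

House | Vehicle | Music | Color | Sport | Food
----------------------------------------------
  1   | van | classical | red | swimming | tacos
  2   | sedan | rock | blue | soccer | pizza
  3   | coupe | pop | green | tennis | pasta
  4   | truck | jazz | yellow | golf | sushi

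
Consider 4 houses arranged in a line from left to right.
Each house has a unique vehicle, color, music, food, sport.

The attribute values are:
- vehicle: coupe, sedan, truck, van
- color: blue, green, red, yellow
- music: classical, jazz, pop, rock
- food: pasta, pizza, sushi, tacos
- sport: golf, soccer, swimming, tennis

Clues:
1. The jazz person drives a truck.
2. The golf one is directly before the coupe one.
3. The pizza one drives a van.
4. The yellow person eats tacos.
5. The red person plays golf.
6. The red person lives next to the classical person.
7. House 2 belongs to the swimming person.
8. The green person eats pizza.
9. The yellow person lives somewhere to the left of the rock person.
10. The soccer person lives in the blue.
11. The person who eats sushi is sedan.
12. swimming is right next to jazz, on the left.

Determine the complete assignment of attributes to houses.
Solution:

House | Vehicle | Color | Music | Food | Sport
----------------------------------------------
  1   | sedan | red | pop | sushi | golf
  2   | coupe | yellow | classical | tacos | swimming
  3   | truck | blue | jazz | pasta | soccer
  4   | van | green | rock | pizza | tennis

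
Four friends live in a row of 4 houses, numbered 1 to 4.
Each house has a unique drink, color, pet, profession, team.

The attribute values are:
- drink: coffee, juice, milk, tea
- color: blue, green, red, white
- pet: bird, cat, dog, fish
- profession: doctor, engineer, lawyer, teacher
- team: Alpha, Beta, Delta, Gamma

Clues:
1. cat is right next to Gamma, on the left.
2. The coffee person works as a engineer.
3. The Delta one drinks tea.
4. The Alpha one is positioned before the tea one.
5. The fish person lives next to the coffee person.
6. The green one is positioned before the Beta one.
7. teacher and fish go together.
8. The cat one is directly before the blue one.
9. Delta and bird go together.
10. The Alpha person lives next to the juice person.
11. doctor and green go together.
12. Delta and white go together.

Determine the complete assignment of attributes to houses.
Solution:

House | Drink | Color | Pet | Profession | Team
-----------------------------------------------
  1   | milk | green | cat | doctor | Alpha
  2   | juice | blue | fish | teacher | Gamma
  3   | coffee | red | dog | engineer | Beta
  4   | tea | white | bird | lawyer | Delta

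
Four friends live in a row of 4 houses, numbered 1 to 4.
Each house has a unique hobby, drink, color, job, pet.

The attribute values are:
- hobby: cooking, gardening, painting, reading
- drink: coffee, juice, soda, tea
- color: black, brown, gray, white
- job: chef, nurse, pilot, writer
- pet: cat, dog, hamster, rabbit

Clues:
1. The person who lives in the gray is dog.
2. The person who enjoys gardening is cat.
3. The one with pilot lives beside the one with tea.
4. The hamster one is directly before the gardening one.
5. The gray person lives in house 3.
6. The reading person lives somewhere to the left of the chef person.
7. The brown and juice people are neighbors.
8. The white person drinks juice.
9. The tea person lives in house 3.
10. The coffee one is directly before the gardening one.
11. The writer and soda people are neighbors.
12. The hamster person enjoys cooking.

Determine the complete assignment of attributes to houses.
Solution:

House | Hobby | Drink | Color | Job | Pet
-----------------------------------------
  1   | cooking | coffee | brown | nurse | hamster
  2   | gardening | juice | white | pilot | cat
  3   | reading | tea | gray | writer | dog
  4   | painting | soda | black | chef | rabbit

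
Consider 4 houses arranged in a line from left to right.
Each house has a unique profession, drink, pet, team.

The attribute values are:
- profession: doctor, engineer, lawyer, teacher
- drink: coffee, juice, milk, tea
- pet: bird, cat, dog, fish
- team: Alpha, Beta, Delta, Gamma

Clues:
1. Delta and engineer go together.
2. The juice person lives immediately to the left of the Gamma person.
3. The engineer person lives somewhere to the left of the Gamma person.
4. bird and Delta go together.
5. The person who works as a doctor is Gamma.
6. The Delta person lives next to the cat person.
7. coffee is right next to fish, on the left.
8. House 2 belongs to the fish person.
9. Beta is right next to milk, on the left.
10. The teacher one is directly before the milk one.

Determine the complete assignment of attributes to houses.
Solution:

House | Profession | Drink | Pet | Team
---------------------------------------
  1   | teacher | coffee | dog | Beta
  2   | lawyer | milk | fish | Alpha
  3   | engineer | juice | bird | Delta
  4   | doctor | tea | cat | Gamma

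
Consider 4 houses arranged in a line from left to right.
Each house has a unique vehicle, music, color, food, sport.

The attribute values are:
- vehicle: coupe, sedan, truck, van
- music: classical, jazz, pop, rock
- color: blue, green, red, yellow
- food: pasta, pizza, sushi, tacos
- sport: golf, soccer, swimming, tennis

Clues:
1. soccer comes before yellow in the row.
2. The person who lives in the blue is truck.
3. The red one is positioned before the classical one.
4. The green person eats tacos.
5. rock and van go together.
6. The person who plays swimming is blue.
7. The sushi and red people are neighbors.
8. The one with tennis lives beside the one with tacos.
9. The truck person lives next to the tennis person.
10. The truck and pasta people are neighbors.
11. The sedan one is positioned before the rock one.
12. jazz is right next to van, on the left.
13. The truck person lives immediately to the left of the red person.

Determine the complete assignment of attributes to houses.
Solution:

House | Vehicle | Music | Color | Food | Sport
----------------------------------------------
  1   | truck | pop | blue | sushi | swimming
  2   | sedan | jazz | red | pasta | tennis
  3   | van | rock | green | tacos | soccer
  4   | coupe | classical | yellow | pizza | golf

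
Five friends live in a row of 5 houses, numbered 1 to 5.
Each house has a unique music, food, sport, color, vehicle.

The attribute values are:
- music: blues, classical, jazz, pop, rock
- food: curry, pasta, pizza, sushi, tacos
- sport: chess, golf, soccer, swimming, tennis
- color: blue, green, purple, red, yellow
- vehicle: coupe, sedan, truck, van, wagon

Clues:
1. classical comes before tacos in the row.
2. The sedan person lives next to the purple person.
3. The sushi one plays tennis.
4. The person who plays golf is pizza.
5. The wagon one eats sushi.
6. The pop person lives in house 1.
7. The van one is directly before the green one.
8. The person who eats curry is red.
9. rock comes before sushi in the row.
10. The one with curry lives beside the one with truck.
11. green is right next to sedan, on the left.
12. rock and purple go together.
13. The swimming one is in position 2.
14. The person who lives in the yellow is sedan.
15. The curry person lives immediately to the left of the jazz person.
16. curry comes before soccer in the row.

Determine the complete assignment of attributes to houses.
Solution:

House | Music | Food | Sport | Color | Vehicle
----------------------------------------------
  1   | pop | curry | chess | red | van
  2   | jazz | pasta | swimming | green | truck
  3   | classical | pizza | golf | yellow | sedan
  4   | rock | tacos | soccer | purple | coupe
  5   | blues | sushi | tennis | blue | wagon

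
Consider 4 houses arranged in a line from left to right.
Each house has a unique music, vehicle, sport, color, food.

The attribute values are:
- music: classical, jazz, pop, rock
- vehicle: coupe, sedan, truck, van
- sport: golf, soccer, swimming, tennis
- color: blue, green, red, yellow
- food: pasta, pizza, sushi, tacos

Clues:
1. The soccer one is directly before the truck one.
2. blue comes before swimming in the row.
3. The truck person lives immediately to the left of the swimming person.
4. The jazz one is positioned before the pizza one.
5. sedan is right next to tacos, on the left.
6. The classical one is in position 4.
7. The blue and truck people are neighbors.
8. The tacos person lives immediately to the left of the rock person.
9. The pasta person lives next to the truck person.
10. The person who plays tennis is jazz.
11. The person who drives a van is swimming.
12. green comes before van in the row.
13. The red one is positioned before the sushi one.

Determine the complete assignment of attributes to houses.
Solution:

House | Music | Vehicle | Sport | Color | Food
----------------------------------------------
  1   | pop | sedan | soccer | blue | pasta
  2   | jazz | truck | tennis | green | tacos
  3   | rock | van | swimming | red | pizza
  4   | classical | coupe | golf | yellow | sushi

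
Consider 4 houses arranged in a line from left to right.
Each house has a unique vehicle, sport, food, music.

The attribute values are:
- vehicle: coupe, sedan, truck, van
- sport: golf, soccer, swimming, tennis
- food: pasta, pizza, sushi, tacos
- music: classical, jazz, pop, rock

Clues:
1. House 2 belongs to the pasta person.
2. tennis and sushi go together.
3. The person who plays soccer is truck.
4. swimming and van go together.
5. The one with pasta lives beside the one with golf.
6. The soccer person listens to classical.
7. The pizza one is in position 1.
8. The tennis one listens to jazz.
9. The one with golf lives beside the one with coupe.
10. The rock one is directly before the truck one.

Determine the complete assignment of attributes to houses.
Solution:

House | Vehicle | Sport | Food | Music
--------------------------------------
  1   | van | swimming | pizza | rock
  2   | truck | soccer | pasta | classical
  3   | sedan | golf | tacos | pop
  4   | coupe | tennis | sushi | jazz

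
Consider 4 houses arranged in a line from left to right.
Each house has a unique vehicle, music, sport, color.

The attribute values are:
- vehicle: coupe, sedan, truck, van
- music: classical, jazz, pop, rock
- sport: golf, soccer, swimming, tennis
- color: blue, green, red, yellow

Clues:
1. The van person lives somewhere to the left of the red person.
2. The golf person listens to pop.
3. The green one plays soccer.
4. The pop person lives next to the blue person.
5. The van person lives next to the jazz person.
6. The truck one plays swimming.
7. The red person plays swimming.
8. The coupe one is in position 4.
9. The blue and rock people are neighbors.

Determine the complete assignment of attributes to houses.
Solution:

House | Vehicle | Music | Sport | Color
---------------------------------------
  1   | van | pop | golf | yellow
  2   | sedan | jazz | tennis | blue
  3   | truck | rock | swimming | red
  4   | coupe | classical | soccer | green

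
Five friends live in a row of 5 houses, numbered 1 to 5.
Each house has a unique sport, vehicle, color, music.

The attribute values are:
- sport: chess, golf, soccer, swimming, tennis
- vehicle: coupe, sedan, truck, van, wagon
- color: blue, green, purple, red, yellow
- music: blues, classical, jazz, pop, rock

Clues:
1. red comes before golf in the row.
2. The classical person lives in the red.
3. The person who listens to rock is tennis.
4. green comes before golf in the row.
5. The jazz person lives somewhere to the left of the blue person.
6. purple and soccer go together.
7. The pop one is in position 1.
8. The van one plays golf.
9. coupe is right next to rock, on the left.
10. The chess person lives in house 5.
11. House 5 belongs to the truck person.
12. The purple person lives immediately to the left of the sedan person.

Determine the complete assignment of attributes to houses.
Solution:

House | Sport | Vehicle | Color | Music
---------------------------------------
  1   | soccer | coupe | purple | pop
  2   | tennis | sedan | green | rock
  3   | swimming | wagon | red | classical
  4   | golf | van | yellow | jazz
  5   | chess | truck | blue | blues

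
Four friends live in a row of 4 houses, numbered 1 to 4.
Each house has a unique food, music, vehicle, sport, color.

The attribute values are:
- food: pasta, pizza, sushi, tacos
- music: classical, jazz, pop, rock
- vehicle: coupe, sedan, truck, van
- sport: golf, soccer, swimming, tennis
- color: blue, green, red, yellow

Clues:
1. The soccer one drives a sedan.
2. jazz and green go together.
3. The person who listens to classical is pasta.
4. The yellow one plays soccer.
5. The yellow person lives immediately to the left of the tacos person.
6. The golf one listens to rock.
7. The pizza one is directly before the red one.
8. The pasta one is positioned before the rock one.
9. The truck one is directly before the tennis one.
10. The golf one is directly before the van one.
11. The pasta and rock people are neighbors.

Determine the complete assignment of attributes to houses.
Solution:

House | Food | Music | Vehicle | Sport | Color
----------------------------------------------
  1   | pasta | classical | sedan | soccer | yellow
  2   | tacos | rock | truck | golf | blue
  3   | pizza | jazz | van | tennis | green
  4   | sushi | pop | coupe | swimming | red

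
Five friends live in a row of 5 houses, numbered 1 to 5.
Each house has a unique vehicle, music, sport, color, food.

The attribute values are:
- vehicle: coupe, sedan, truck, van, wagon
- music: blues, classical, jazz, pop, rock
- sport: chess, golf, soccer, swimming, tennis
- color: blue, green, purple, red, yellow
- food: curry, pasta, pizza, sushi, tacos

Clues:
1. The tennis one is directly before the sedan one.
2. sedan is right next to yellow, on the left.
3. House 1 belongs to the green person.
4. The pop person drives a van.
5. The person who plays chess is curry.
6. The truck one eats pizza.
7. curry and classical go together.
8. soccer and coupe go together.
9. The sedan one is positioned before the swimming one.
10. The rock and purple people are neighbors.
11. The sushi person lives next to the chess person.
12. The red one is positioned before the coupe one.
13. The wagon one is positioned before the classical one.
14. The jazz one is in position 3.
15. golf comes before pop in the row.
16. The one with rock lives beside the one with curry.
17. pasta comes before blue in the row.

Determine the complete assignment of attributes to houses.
Solution:

House | Vehicle | Music | Sport | Color | Food
----------------------------------------------
  1   | wagon | rock | tennis | green | sushi
  2   | sedan | classical | chess | purple | curry
  3   | truck | jazz | golf | yellow | pizza
  4   | van | pop | swimming | red | pasta
  5   | coupe | blues | soccer | blue | tacos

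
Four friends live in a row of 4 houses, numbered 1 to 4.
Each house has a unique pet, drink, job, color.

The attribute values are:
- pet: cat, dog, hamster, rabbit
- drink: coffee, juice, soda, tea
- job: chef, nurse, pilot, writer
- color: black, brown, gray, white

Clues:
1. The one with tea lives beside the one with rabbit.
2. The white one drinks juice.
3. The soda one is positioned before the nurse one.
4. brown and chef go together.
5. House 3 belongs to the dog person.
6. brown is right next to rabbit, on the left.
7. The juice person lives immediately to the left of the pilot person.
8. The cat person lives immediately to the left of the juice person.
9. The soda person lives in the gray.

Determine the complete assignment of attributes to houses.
Solution:

House | Pet | Drink | Job | Color
---------------------------------
  1   | cat | tea | chef | brown
  2   | rabbit | juice | writer | white
  3   | dog | soda | pilot | gray
  4   | hamster | coffee | nurse | black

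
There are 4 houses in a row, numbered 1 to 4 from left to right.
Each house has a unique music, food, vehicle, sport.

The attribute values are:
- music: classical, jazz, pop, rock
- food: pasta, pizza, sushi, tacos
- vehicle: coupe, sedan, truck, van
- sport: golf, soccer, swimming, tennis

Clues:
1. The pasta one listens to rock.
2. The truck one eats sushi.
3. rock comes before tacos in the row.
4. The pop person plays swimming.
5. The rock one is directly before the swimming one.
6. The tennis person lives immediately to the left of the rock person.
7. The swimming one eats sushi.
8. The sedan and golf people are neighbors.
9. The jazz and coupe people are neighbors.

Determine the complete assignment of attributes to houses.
Solution:

House | Music | Food | Vehicle | Sport
--------------------------------------
  1   | jazz | pizza | sedan | tennis
  2   | rock | pasta | coupe | golf
  3   | pop | sushi | truck | swimming
  4   | classical | tacos | van | soccer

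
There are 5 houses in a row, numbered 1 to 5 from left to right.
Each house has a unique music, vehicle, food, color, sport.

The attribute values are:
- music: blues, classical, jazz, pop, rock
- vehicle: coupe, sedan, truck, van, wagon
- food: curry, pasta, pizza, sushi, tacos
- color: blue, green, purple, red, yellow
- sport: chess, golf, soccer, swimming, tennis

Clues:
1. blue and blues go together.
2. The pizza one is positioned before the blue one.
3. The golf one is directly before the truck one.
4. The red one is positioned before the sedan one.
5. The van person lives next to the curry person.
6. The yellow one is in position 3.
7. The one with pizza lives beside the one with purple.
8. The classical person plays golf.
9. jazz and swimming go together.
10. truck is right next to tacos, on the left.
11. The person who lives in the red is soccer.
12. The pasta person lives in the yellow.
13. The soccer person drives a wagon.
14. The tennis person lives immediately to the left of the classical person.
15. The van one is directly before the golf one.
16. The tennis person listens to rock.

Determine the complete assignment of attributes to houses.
Solution:

House | Music | Vehicle | Food | Color | Sport
----------------------------------------------
  1   | rock | van | pizza | green | tennis
  2   | classical | coupe | curry | purple | golf
  3   | jazz | truck | pasta | yellow | swimming
  4   | pop | wagon | tacos | red | soccer
  5   | blues | sedan | sushi | blue | chess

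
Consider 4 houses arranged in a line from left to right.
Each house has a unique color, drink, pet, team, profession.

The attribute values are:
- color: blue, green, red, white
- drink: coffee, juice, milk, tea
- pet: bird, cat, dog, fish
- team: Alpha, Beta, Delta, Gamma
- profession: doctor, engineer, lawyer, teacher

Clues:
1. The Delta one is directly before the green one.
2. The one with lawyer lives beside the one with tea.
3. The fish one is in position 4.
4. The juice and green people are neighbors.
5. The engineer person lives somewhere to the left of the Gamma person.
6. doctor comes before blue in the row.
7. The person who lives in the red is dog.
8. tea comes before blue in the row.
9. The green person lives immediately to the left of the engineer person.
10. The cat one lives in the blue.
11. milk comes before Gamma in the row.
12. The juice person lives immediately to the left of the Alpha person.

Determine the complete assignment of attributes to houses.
Solution:

House | Color | Drink | Pet | Team | Profession
-----------------------------------------------
  1   | red | juice | dog | Delta | lawyer
  2   | green | tea | bird | Alpha | doctor
  3   | blue | milk | cat | Beta | engineer
  4   | white | coffee | fish | Gamma | teacher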